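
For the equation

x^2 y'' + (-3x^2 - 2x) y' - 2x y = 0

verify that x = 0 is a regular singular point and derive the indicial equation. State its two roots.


Divide by x^2 to reach normal form y'' + P_1(x) y' + P_2(x) y = 0 with P_1(x) = -3 - 2/x and P_2(x) = -2/x.
x = 0 is a singular point because the y'-coefficient -3 - 2/x has a pole at x = 0 and the y-coefficient -2/x has a pole at x = 0.
It is a regular singular point because x P_1(x) = p(x) = -3x - 2 and x^2 P_2(x) = q(x) = -2x are polynomials, hence analytic at x = 0.
p(0) = -2,  q(0) = 0.
Indicial equation: r(r-1) + p(0) r + q(0) = 0, i.e. r^2 + (p(0) - 1) r + q(0) = 0, i.e. r^2 - 3 r = 0.
Discriminant: (-3)^2 - 4(0) = 9, so r = (3 ± 3)/2.
Solving: r_1 = 3, r_2 = 0.

indicial: r^2 - 3 r = 0; roots r_1 = 3, r_2 = 0


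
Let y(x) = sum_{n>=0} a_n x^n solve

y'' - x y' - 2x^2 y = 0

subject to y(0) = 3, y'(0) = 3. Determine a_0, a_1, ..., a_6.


Ansatz: y(x) = sum_{n>=0} a_n x^n, so y'(x) = sum_{n>=1} n a_n x^(n-1) and y''(x) = sum_{n>=2} n(n-1) a_n x^(n-2).
Substitute into P(x) y'' + Q(x) y' + R(x) y = 0 with P(x) = 1, Q(x) = -x, R(x) = -2x^2, and match powers of x.
Initial conditions: a_0 = 3, a_1 = 3.
Setting the coefficient of each power of x to zero and solving order by order (substituting the coefficients already found):
  x^0: 2 a_2 = 0  ->  a_2 = 0
  x^1: 6 a_3 - a_1 = 0  ->  6 a_3 = a_1 = 3  ->  a_3 = 1/2
  x^2: 12 a_4 - 2 a_2 - 2 a_0 = 0  ->  12 a_4 = 2 a_2 + 2 a_0 = 6  ->  a_4 = 1/2
  x^3: 20 a_5 - 3 a_3 - 2 a_1 = 0  ->  20 a_5 = 3 a_3 + 2 a_1 = 15/2  ->  a_5 = 3/8
  x^4: 30 a_6 - 4 a_4 - 2 a_2 = 0  ->  30 a_6 = 4 a_4 + 2 a_2 = 2  ->  a_6 = 1/15
Truncated series: y(x) = 3 + 3 x + (1/2) x^3 + (1/2) x^4 + (3/8) x^5 + (1/15) x^6 + O(x^7).

a_0 = 3; a_1 = 3; a_2 = 0; a_3 = 1/2; a_4 = 1/2; a_5 = 3/8; a_6 = 1/15


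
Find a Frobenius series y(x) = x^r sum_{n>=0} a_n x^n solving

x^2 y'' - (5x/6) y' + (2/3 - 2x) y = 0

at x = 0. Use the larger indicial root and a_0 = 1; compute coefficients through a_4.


Write in Frobenius form y'' + (p(x)/x) y' + (q(x)/x^2) y = 0:
  p(x) = -5/6,  q(x) = 2/3 - 2x.
Indicial equation: r(r-1) + (-5/6) r + (2/3) = 0 -> roots r_1 = 4/3, r_2 = 1/2.
Take r = r_1 = 4/3. Let y(x) = x^r sum_{n>=0} a_n x^n with a_0 = 1.
Substitute y = x^r sum a_n x^n and match x^{r+n}. The recurrence is
  D(n) a_n - 2 a_{n-1} = 0,  where D(n) = (r+n)(r+n-1) + (-5/6)(r+n) + (2/3).
  a_n = 2 / D(n) * a_{n-1}.
Since the indicial polynomial factors as (r - r_1)(r - r_2), D(n) = (r_1 + n - r_1)(r_1 + n - r_2) = n(n + 5/6).
Evaluating step by step (a_0 = 1):
  n = 1: D(1) = 1(1 + 5/6) = 11/6; numerator = 2(1) = 2; a_1 = (2)/(11/6) = 12/11
  n = 2: D(2) = 2(2 + 5/6) = 17/3; numerator = 2(12/11) = 24/11; a_2 = (24/11)/(17/3) = 72/187
  n = 3: D(3) = 3(3 + 5/6) = 23/2; numerator = 2(72/187) = 144/187; a_3 = (144/187)/(23/2) = 288/4301
  n = 4: D(4) = 4(4 + 5/6) = 58/3; numerator = 2(288/4301) = 576/4301; a_4 = (576/4301)/(58/3) = 864/124729

r = 4/3; a_0 = 1; a_1 = 12/11; a_2 = 72/187; a_3 = 288/4301; a_4 = 864/124729


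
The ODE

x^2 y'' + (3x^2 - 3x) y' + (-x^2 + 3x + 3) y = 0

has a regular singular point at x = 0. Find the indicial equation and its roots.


Divide by x^2 to reach normal form y'' + P_1(x) y' + P_2(x) y = 0 with P_1(x) = 3 - 3/x and P_2(x) = -1 + 3/x + 3/x^2.
x = 0 is a singular point because the y'-coefficient 3 - 3/x has a pole at x = 0 and the y-coefficient -1 + 3/x + 3/x^2 has a pole at x = 0.
It is a regular singular point because x P_1(x) = p(x) = 3x - 3 and x^2 P_2(x) = q(x) = -x^2 + 3x + 3 are polynomials, hence analytic at x = 0.
p(0) = -3,  q(0) = 3.
Indicial equation: r(r-1) + p(0) r + q(0) = 0, i.e. r^2 + (p(0) - 1) r + q(0) = 0, i.e. r^2 - 4 r + 3 = 0.
Discriminant: (-4)^2 - 4(3) = 4, so r = (4 ± 2)/2.
Solving: r_1 = 3, r_2 = 1.

indicial: r^2 - 4 r + 3 = 0; roots r_1 = 3, r_2 = 1


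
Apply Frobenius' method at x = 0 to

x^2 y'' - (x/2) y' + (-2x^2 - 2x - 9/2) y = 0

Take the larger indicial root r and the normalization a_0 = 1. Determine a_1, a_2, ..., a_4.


Write in Frobenius form y'' + (p(x)/x) y' + (q(x)/x^2) y = 0:
  p(x) = -1/2,  q(x) = -2x^2 - 2x - 9/2.
Indicial equation: r(r-1) + (-1/2) r + (-9/2) = 0 -> roots r_1 = 3, r_2 = -3/2.
Take r = r_1 = 3. Let y(x) = x^r sum_{n>=0} a_n x^n with a_0 = 1.
Substitute y = x^r sum a_n x^n and match x^{r+n}. The recurrence is
  D(n) a_n - 2 a_{n-1} - 2 a_{n-2} = 0,  where D(n) = (r+n)(r+n-1) + (-1/2)(r+n) + (-9/2).
  a_n = [2 a_{n-1} + 2 a_{n-2}] / D(n).
Since the indicial polynomial factors as (r - r_1)(r - r_2), D(n) = (r_1 + n - r_1)(r_1 + n - r_2) = n(n + 9/2).
Evaluating step by step (a_0 = 1):
  n = 1: D(1) = 1(1 + 9/2) = 11/2; numerator = 2(1) = 2; a_1 = (2)/(11/2) = 4/11
  n = 2: D(2) = 2(2 + 9/2) = 13; numerator = 2(4/11) + 2(1) = 30/11; a_2 = (30/11)/(13) = 30/143
  n = 3: D(3) = 3(3 + 9/2) = 45/2; numerator = 2(30/143) + 2(4/11) = 164/143; a_3 = (164/143)/(45/2) = 328/6435
  n = 4: D(4) = 4(4 + 9/2) = 34; numerator = 2(328/6435) + 2(30/143) = 3356/6435; a_4 = (3356/6435)/(34) = 1678/109395

r = 3; a_0 = 1; a_1 = 4/11; a_2 = 30/143; a_3 = 328/6435; a_4 = 1678/109395


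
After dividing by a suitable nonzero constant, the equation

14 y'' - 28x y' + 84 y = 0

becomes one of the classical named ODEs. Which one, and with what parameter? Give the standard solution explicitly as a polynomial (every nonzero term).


All three coefficients share the factor 14; dividing through by 14 gives  y'' - 2x y' + 6 y = 0.
This matches the Hermite equation y'' - 2x y' + 2n y = 0 with 2n = 6, so n = 3; the polynomial solution is H_3(x).
With y = sum_k a_k x^k, matching x^k gives (k+2)(k+1) a_{k+2} = 2(k - n) a_k = 2(k - 3) a_k. The right side vanishes at k = 3, so the series with the parity of 3 terminates at degree 3.
Standard normalization: leading coefficient of H_n is 2^n, so a_3 = 2^3 = 8. Work downward with a_k = (k+1)(k+2) a_{k+2} / (2(k - n)):
  a_1 = (2)(3)(8) / (2(1 - 3)) = 48/(-4) = -12
Hence H_3(x) = 8 x^3 - 12 x.

H_3(x); series = 8 x^3 - 12 x


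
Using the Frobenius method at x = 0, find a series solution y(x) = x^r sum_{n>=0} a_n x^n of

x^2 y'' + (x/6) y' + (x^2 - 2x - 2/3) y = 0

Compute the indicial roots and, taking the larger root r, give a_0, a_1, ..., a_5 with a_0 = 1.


Write in Frobenius form y'' + (p(x)/x) y' + (q(x)/x^2) y = 0:
  p(x) = 1/6,  q(x) = x^2 - 2x - 2/3.
Indicial equation: r(r-1) + (1/6) r + (-2/3) = 0 -> roots r_1 = 4/3, r_2 = -1/2.
Take r = r_1 = 4/3. Let y(x) = x^r sum_{n>=0} a_n x^n with a_0 = 1.
Substitute y = x^r sum a_n x^n and match x^{r+n}. The recurrence is
  D(n) a_n - 2 a_{n-1} + 1 a_{n-2} = 0,  where D(n) = (r+n)(r+n-1) + (1/6)(r+n) + (-2/3).
  a_n = [2 a_{n-1} - 1 a_{n-2}] / D(n).
Since the indicial polynomial factors as (r - r_1)(r - r_2), D(n) = (r_1 + n - r_1)(r_1 + n - r_2) = n(n + 11/6).
Evaluating step by step (a_0 = 1):
  n = 1: D(1) = 1(1 + 11/6) = 17/6; numerator = 2(1) = 2; a_1 = (2)/(17/6) = 12/17
  n = 2: D(2) = 2(2 + 11/6) = 23/3; numerator = 2(12/17) - 1(1) = 7/17; a_2 = (7/17)/(23/3) = 21/391
  n = 3: D(3) = 3(3 + 11/6) = 29/2; numerator = 2(21/391) - 1(12/17) = -234/391; a_3 = (-234/391)/(29/2) = -468/11339
  n = 4: D(4) = 4(4 + 11/6) = 70/3; numerator = 2(-468/11339) - 1(21/391) = -1545/11339; a_4 = (-1545/11339)/(70/3) = -927/158746
  n = 5: D(5) = 5(5 + 11/6) = 205/6; numerator = 2(-927/158746) - 1(-468/11339) = 81/2737; a_5 = (81/2737)/(205/6) = 486/561085

r = 4/3; a_0 = 1; a_1 = 12/17; a_2 = 21/391; a_3 = -468/11339; a_4 = -927/158746; a_5 = 486/561085


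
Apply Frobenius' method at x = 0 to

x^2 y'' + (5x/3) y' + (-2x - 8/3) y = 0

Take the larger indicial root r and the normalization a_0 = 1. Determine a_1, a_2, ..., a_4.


Write in Frobenius form y'' + (p(x)/x) y' + (q(x)/x^2) y = 0:
  p(x) = 5/3,  q(x) = -2x - 8/3.
Indicial equation: r(r-1) + (5/3) r + (-8/3) = 0 -> roots r_1 = 4/3, r_2 = -2.
Take r = r_1 = 4/3. Let y(x) = x^r sum_{n>=0} a_n x^n with a_0 = 1.
Substitute y = x^r sum a_n x^n and match x^{r+n}. The recurrence is
  D(n) a_n - 2 a_{n-1} = 0,  where D(n) = (r+n)(r+n-1) + (5/3)(r+n) + (-8/3).
  a_n = 2 / D(n) * a_{n-1}.
Since the indicial polynomial factors as (r - r_1)(r - r_2), D(n) = (r_1 + n - r_1)(r_1 + n - r_2) = n(n + 10/3).
Evaluating step by step (a_0 = 1):
  n = 1: D(1) = 1(1 + 10/3) = 13/3; numerator = 2(1) = 2; a_1 = (2)/(13/3) = 6/13
  n = 2: D(2) = 2(2 + 10/3) = 32/3; numerator = 2(6/13) = 12/13; a_2 = (12/13)/(32/3) = 9/104
  n = 3: D(3) = 3(3 + 10/3) = 19; numerator = 2(9/104) = 9/52; a_3 = (9/52)/(19) = 9/988
  n = 4: D(4) = 4(4 + 10/3) = 88/3; numerator = 2(9/988) = 9/494; a_4 = (9/494)/(88/3) = 27/43472

r = 4/3; a_0 = 1; a_1 = 6/13; a_2 = 9/104; a_3 = 9/988; a_4 = 27/43472


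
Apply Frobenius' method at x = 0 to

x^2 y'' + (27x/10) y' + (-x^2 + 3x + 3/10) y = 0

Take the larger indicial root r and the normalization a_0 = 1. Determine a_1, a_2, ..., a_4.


Write in Frobenius form y'' + (p(x)/x) y' + (q(x)/x^2) y = 0:
  p(x) = 27/10,  q(x) = -x^2 + 3x + 3/10.
Indicial equation: r(r-1) + (27/10) r + (3/10) = 0 -> roots r_1 = -1/5, r_2 = -3/2.
Take r = r_1 = -1/5. Let y(x) = x^r sum_{n>=0} a_n x^n with a_0 = 1.
Substitute y = x^r sum a_n x^n and match x^{r+n}. The recurrence is
  D(n) a_n + 3 a_{n-1} - 1 a_{n-2} = 0,  where D(n) = (r+n)(r+n-1) + (27/10)(r+n) + (3/10).
  a_n = [-3 a_{n-1} + 1 a_{n-2}] / D(n).
Since the indicial polynomial factors as (r - r_1)(r - r_2), D(n) = (r_1 + n - r_1)(r_1 + n - r_2) = n(n + 13/10).
Evaluating step by step (a_0 = 1):
  n = 1: D(1) = 1(1 + 13/10) = 23/10; numerator = -3(1) = -3; a_1 = (-3)/(23/10) = -30/23
  n = 2: D(2) = 2(2 + 13/10) = 33/5; numerator = -3(-30/23) + 1(1) = 113/23; a_2 = (113/23)/(33/5) = 565/759
  n = 3: D(3) = 3(3 + 13/10) = 129/10; numerator = -3(565/759) + 1(-30/23) = -895/253; a_3 = (-895/253)/(129/10) = -8950/32637
  n = 4: D(4) = 4(4 + 13/10) = 106/5; numerator = -3(-8950/32637) + 1(565/759) = 51145/32637; a_4 = (51145/32637)/(106/5) = 4825/65274

r = -1/5; a_0 = 1; a_1 = -30/23; a_2 = 565/759; a_3 = -8950/32637; a_4 = 4825/65274


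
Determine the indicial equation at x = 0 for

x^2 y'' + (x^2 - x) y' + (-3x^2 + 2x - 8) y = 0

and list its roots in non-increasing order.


Divide by x^2 to reach normal form y'' + P_1(x) y' + P_2(x) y = 0 with P_1(x) = 1 - 1/x and P_2(x) = -3 + 2/x - 8/x^2.
x = 0 is a singular point because the y'-coefficient 1 - 1/x has a pole at x = 0 and the y-coefficient -3 + 2/x - 8/x^2 has a pole at x = 0.
It is a regular singular point because x P_1(x) = p(x) = x - 1 and x^2 P_2(x) = q(x) = -3x^2 + 2x - 8 are polynomials, hence analytic at x = 0.
p(0) = -1,  q(0) = -8.
Indicial equation: r(r-1) + p(0) r + q(0) = 0, i.e. r^2 + (p(0) - 1) r + q(0) = 0, i.e. r^2 - 2 r - 8 = 0.
Discriminant: (-2)^2 - 4(-8) = 36, so r = (2 ± 6)/2.
Solving: r_1 = 4, r_2 = -2.

indicial: r^2 - 2 r - 8 = 0; roots r_1 = 4, r_2 = -2


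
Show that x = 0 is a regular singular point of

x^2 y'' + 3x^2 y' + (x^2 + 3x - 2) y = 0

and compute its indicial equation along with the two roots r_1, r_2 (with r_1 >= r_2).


Divide by x^2 to reach normal form y'' + P_1(x) y' + P_2(x) y = 0 with P_1(x) = 3 and P_2(x) = 1 + 3/x - 2/x^2.
x = 0 is a singular point because the y-coefficient 1 + 3/x - 2/x^2 has a pole at x = 0.
It is a regular singular point because x P_1(x) = p(x) = 3x and x^2 P_2(x) = q(x) = x^2 + 3x - 2 are polynomials, hence analytic at x = 0.
p(0) = 0,  q(0) = -2.
Indicial equation: r(r-1) + p(0) r + q(0) = 0, i.e. r^2 + (p(0) - 1) r + q(0) = 0, i.e. r^2 - 1 r - 2 = 0.
Discriminant: (-1)^2 - 4(-2) = 9, so r = (1 ± 3)/2.
Solving: r_1 = 2, r_2 = -1.

indicial: r^2 - 1 r - 2 = 0; roots r_1 = 2, r_2 = -1


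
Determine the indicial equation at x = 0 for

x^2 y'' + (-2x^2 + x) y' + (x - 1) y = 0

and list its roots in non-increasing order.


Divide by x^2 to reach normal form y'' + P_1(x) y' + P_2(x) y = 0 with P_1(x) = -2 + 1/x and P_2(x) = 1/x - 1/x^2.
x = 0 is a singular point because the y'-coefficient -2 + 1/x has a pole at x = 0 and the y-coefficient 1/x - 1/x^2 has a pole at x = 0.
It is a regular singular point because x P_1(x) = p(x) = 1 - 2x and x^2 P_2(x) = q(x) = x - 1 are polynomials, hence analytic at x = 0.
p(0) = 1,  q(0) = -1.
Indicial equation: r(r-1) + p(0) r + q(0) = 0, i.e. r^2 + (p(0) - 1) r + q(0) = 0, i.e. r^2 - 1 = 0.
Discriminant: (0)^2 - 4(-1) = 4, so r = (0 ± 2)/2.
Solving: r_1 = 1, r_2 = -1.

indicial: r^2 - 1 = 0; roots r_1 = 1, r_2 = -1


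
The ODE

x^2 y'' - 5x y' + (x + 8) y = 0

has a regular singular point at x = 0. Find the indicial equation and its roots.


Divide by x^2 to reach normal form y'' + P_1(x) y' + P_2(x) y = 0 with P_1(x) = -5/x and P_2(x) = 1/x + 8/x^2.
x = 0 is a singular point because the y'-coefficient -5/x has a pole at x = 0 and the y-coefficient 1/x + 8/x^2 has a pole at x = 0.
It is a regular singular point because x P_1(x) = p(x) = -5 and x^2 P_2(x) = q(x) = x + 8 are polynomials, hence analytic at x = 0.
p(0) = -5,  q(0) = 8.
Indicial equation: r(r-1) + p(0) r + q(0) = 0, i.e. r^2 + (p(0) - 1) r + q(0) = 0, i.e. r^2 - 6 r + 8 = 0.
Discriminant: (-6)^2 - 4(8) = 4, so r = (6 ± 2)/2.
Solving: r_1 = 4, r_2 = 2.

indicial: r^2 - 6 r + 8 = 0; roots r_1 = 4, r_2 = 2


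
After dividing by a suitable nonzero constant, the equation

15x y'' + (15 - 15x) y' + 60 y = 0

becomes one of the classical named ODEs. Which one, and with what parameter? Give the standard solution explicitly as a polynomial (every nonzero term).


All three coefficients share the factor 15; dividing through by 15 gives  x y'' + (1 - x) y' + 4 y = 0.
This matches the Laguerre equation x y'' + (1 - x) y' + n y = 0 with n = 4; the polynomial solution is L_4(x).
With y = sum_k a_k x^k, matching x^k gives (k+1)k a_{k+1} + (k+1) a_{k+1} - k a_k + n a_k = 0, i.e. (k+1)^2 a_{k+1} = (k - n) a_k = (k - 4) a_k. The right side vanishes at k = 4, so the series terminates at degree 4.
Standard normalization L_n(0) = 1 gives a_0 = 1. Work upward with a_{k+1} = (k - 4) a_k / (k+1)^2:
  a_1 = (0 - 4)(1) / 1^2 = -4/1 = -4
  a_2 = (1 - 4)(-4) / 2^2 = 12/4 = 3
  a_3 = (2 - 4)(3) / 3^2 = -6/9 = -2/3
  a_4 = (3 - 4)(-2/3) / 4^2 = (2/3)/16 = 1/24
Hence L_4(x) = x^4/24 - 2 x^3/3 + 3 x^2 - 4 x + 1.

L_4(x); series = x^4/24 - 2 x^3/3 + 3 x^2 - 4 x + 1


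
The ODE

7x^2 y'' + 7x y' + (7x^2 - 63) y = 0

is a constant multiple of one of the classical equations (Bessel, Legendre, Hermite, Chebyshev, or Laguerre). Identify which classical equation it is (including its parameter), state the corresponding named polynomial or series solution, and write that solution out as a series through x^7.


All three coefficients share the factor 7; dividing through by 7 gives  x^2 y'' + x y' + (x^2 - 9) y = 0.
This matches the Bessel equation x^2 y'' + x y' + (x^2 - nu^2) y = 0 with nu^2 = 9, so nu = 3; the solution bounded at x = 0 is J_3(x).
Frobenius at x = 0: indicial roots ±nu; for r = nu the recurrence k(k + 2nu) c_k = -c_{k-2} gives the standard series J_nu(x) = sum_{k>=0} (-1)^k / (k! (k+nu)!) (x/2)^(2k+nu). Evaluate the first 3 terms:
  k = 0: (-1)^0 / (0! * 3! * 2^3) x^3 = 1/(1*6*8) x^3 = (1/48) x^3
  k = 1: (-1)^1 / (1! * 4! * 2^5) x^5 = -1/(1*24*32) x^5 = (-1/768) x^5
  k = 2: (-1)^2 / (2! * 5! * 2^7) x^7 = 1/(2*120*128) x^7 = (1/30720) x^7
Hence J_3(x) = x^7/30720 - x^5/768 + x^3/48 + ....

J_3(x); series = x^7/30720 - x^5/768 + x^3/48


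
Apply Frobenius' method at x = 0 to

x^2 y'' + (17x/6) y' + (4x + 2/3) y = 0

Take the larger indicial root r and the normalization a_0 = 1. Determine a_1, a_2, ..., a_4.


Write in Frobenius form y'' + (p(x)/x) y' + (q(x)/x^2) y = 0:
  p(x) = 17/6,  q(x) = 4x + 2/3.
Indicial equation: r(r-1) + (17/6) r + (2/3) = 0 -> roots r_1 = -1/2, r_2 = -4/3.
Take r = r_1 = -1/2. Let y(x) = x^r sum_{n>=0} a_n x^n with a_0 = 1.
Substitute y = x^r sum a_n x^n and match x^{r+n}. The recurrence is
  D(n) a_n + 4 a_{n-1} = 0,  where D(n) = (r+n)(r+n-1) + (17/6)(r+n) + (2/3).
  a_n = -4 / D(n) * a_{n-1}.
Since the indicial polynomial factors as (r - r_1)(r - r_2), D(n) = (r_1 + n - r_1)(r_1 + n - r_2) = n(n + 5/6).
Evaluating step by step (a_0 = 1):
  n = 1: D(1) = 1(1 + 5/6) = 11/6; numerator = -4(1) = -4; a_1 = (-4)/(11/6) = -24/11
  n = 2: D(2) = 2(2 + 5/6) = 17/3; numerator = -4(-24/11) = 96/11; a_2 = (96/11)/(17/3) = 288/187
  n = 3: D(3) = 3(3 + 5/6) = 23/2; numerator = -4(288/187) = -1152/187; a_3 = (-1152/187)/(23/2) = -2304/4301
  n = 4: D(4) = 4(4 + 5/6) = 58/3; numerator = -4(-2304/4301) = 9216/4301; a_4 = (9216/4301)/(58/3) = 13824/124729

r = -1/2; a_0 = 1; a_1 = -24/11; a_2 = 288/187; a_3 = -2304/4301; a_4 = 13824/124729


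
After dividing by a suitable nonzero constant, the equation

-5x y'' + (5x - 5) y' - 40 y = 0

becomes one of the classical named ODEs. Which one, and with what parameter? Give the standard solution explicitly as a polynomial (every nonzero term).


All three coefficients share the factor -5; dividing through by -5 gives  x y'' + (1 - x) y' + 8 y = 0.
This matches the Laguerre equation x y'' + (1 - x) y' + n y = 0 with n = 8; the polynomial solution is L_8(x).
With y = sum_k a_k x^k, matching x^k gives (k+1)k a_{k+1} + (k+1) a_{k+1} - k a_k + n a_k = 0, i.e. (k+1)^2 a_{k+1} = (k - n) a_k = (k - 8) a_k. The right side vanishes at k = 8, so the series terminates at degree 8.
Standard normalization L_n(0) = 1 gives a_0 = 1. Work upward with a_{k+1} = (k - 8) a_k / (k+1)^2:
  a_1 = (0 - 8)(1) / 1^2 = -8/1 = -8
  a_2 = (1 - 8)(-8) / 2^2 = 56/4 = 14
  a_3 = (2 - 8)(14) / 3^2 = -84/9 = -28/3
  a_4 = (3 - 8)(-28/3) / 4^2 = (140/3)/16 = 35/12
  a_5 = (4 - 8)(35/12) / 5^2 = (-35/3)/25 = -7/15
  a_6 = (5 - 8)(-7/15) / 6^2 = (7/5)/36 = 7/180
  a_7 = (6 - 8)(7/180) / 7^2 = (-7/90)/49 = -1/630
  a_8 = (7 - 8)(-1/630) / 8^2 = (1/630)/64 = 1/40320
Hence L_8(x) = x^8/40320 - x^7/630 + 7 x^6/180 - 7 x^5/15 + 35 x^4/12 - 28 x^3/3 + 14 x^2 - 8 x + 1.

L_8(x); series = x^8/40320 - x^7/630 + 7 x^6/180 - 7 x^5/15 + 35 x^4/12 - 28 x^3/3 + 14 x^2 - 8 x + 1


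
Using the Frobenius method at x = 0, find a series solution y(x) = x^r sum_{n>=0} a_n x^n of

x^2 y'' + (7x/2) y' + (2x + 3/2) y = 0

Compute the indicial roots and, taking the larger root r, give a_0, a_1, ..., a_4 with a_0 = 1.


Write in Frobenius form y'' + (p(x)/x) y' + (q(x)/x^2) y = 0:
  p(x) = 7/2,  q(x) = 2x + 3/2.
Indicial equation: r(r-1) + (7/2) r + (3/2) = 0 -> roots r_1 = -1, r_2 = -3/2.
Take r = r_1 = -1. Let y(x) = x^r sum_{n>=0} a_n x^n with a_0 = 1.
Substitute y = x^r sum a_n x^n and match x^{r+n}. The recurrence is
  D(n) a_n + 2 a_{n-1} = 0,  where D(n) = (r+n)(r+n-1) + (7/2)(r+n) + (3/2).
  a_n = -2 / D(n) * a_{n-1}.
Since the indicial polynomial factors as (r - r_1)(r - r_2), D(n) = (r_1 + n - r_1)(r_1 + n - r_2) = n(n + 1/2).
Evaluating step by step (a_0 = 1):
  n = 1: D(1) = 1(1 + 1/2) = 3/2; numerator = -2(1) = -2; a_1 = (-2)/(3/2) = -4/3
  n = 2: D(2) = 2(2 + 1/2) = 5; numerator = -2(-4/3) = 8/3; a_2 = (8/3)/(5) = 8/15
  n = 3: D(3) = 3(3 + 1/2) = 21/2; numerator = -2(8/15) = -16/15; a_3 = (-16/15)/(21/2) = -32/315
  n = 4: D(4) = 4(4 + 1/2) = 18; numerator = -2(-32/315) = 64/315; a_4 = (64/315)/(18) = 32/2835

r = -1; a_0 = 1; a_1 = -4/3; a_2 = 8/15; a_3 = -32/315; a_4 = 32/2835


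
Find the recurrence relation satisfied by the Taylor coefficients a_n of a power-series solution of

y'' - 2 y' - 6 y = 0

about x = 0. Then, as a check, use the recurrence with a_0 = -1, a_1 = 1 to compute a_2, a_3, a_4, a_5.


Substitute y = sum_n a_n x^n.
y''(x) has coefficient (n+2)(n+1) a_{n+2} at x^n;
-2 y'(x) has coefficient -2 (n+1) a_{n+1} at x^n;
-6 y(x) has coefficient -6 a_n at x^n.
Matching x^n: (n+2)(n+1) a_{n+2} - 2 (n+1) a_{n+1} - 6 a_n = 0.
Thus a_{n+2} = [2 (n+1) a_{n+1} + 6 a_n] / ((n+1)(n+2)).

Check with a_0 = -1, a_1 = 1 (apply the recurrence for n = 0, 1, 2, 3): a_0 = -1, a_1 = 1, a_2 = -2, a_3 = -1/3, a_4 = -7/6, a_5 = -17/30.

a_(n+2) = [2 (n+1) a_(n+1) + 6 a_n] / ((n+1)(n+2)); check: a_0 = -1, a_1 = 1, a_2 = -2, a_3 = -1/3, a_4 = -7/6, a_5 = -17/30


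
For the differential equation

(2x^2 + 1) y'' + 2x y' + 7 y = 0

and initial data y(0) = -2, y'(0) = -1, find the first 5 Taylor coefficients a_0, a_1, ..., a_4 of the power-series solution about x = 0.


Ansatz: y(x) = sum_{n>=0} a_n x^n, so y'(x) = sum_{n>=1} n a_n x^(n-1) and y''(x) = sum_{n>=2} n(n-1) a_n x^(n-2).
Substitute into P(x) y'' + Q(x) y' + R(x) y = 0 with P(x) = 2x^2 + 1, Q(x) = 2x, R(x) = 7, and match powers of x.
Initial conditions: a_0 = -2, a_1 = -1.
Setting the coefficient of each power of x to zero and solving order by order (substituting the coefficients already found):
  x^0: 2 a_2 + 7 a_0 = 0  ->  2 a_2 = -7 a_0 = 14  ->  a_2 = 7
  x^1: 6 a_3 + 9 a_1 = 0  ->  6 a_3 = -9 a_1 = 9  ->  a_3 = 3/2
  x^2: 12 a_4 + 15 a_2 = 0  ->  12 a_4 = -15 a_2 = -105  ->  a_4 = -35/4
Truncated series: y(x) = -2 - x + 7 x^2 + (3/2) x^3 - (35/4) x^4 + O(x^5).

a_0 = -2; a_1 = -1; a_2 = 7; a_3 = 3/2; a_4 = -35/4


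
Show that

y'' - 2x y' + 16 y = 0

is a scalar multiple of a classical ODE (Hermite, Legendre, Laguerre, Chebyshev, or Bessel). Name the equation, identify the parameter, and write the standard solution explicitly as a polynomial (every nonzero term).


The equation is already in a standard form:  y'' - 2x y' + 16 y = 0.
This matches the Hermite equation y'' - 2x y' + 2n y = 0 with 2n = 16, so n = 8; the polynomial solution is H_8(x).
With y = sum_k a_k x^k, matching x^k gives (k+2)(k+1) a_{k+2} = 2(k - n) a_k = 2(k - 8) a_k. The right side vanishes at k = 8, so the series with the parity of 8 terminates at degree 8.
Standard normalization: leading coefficient of H_n is 2^n, so a_8 = 2^8 = 256. Work downward with a_k = (k+1)(k+2) a_{k+2} / (2(k - n)):
  a_6 = (7)(8)(256) / (2(6 - 8)) = 14336/(-4) = -3584
  a_4 = (5)(6)(-3584) / (2(4 - 8)) = -107520/(-8) = 13440
  a_2 = (3)(4)(13440) / (2(2 - 8)) = 161280/(-12) = -13440
  a_0 = (1)(2)(-13440) / (2(0 - 8)) = -26880/(-16) = 1680
Hence H_8(x) = 256 x^8 - 3584 x^6 + 13440 x^4 - 13440 x^2 + 1680.

H_8(x); series = 256 x^8 - 3584 x^6 + 13440 x^4 - 13440 x^2 + 1680


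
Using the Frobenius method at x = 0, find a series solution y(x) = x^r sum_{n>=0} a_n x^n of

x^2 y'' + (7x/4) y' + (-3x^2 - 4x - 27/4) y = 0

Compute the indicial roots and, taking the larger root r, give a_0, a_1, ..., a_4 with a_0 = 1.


Write in Frobenius form y'' + (p(x)/x) y' + (q(x)/x^2) y = 0:
  p(x) = 7/4,  q(x) = -3x^2 - 4x - 27/4.
Indicial equation: r(r-1) + (7/4) r + (-27/4) = 0 -> roots r_1 = 9/4, r_2 = -3.
Take r = r_1 = 9/4. Let y(x) = x^r sum_{n>=0} a_n x^n with a_0 = 1.
Substitute y = x^r sum a_n x^n and match x^{r+n}. The recurrence is
  D(n) a_n - 4 a_{n-1} - 3 a_{n-2} = 0,  where D(n) = (r+n)(r+n-1) + (7/4)(r+n) + (-27/4).
  a_n = [4 a_{n-1} + 3 a_{n-2}] / D(n).
Since the indicial polynomial factors as (r - r_1)(r - r_2), D(n) = (r_1 + n - r_1)(r_1 + n - r_2) = n(n + 21/4).
Evaluating step by step (a_0 = 1):
  n = 1: D(1) = 1(1 + 21/4) = 25/4; numerator = 4(1) = 4; a_1 = (4)/(25/4) = 16/25
  n = 2: D(2) = 2(2 + 21/4) = 29/2; numerator = 4(16/25) + 3(1) = 139/25; a_2 = (139/25)/(29/2) = 278/725
  n = 3: D(3) = 3(3 + 21/4) = 99/4; numerator = 4(278/725) + 3(16/25) = 2504/725; a_3 = (2504/725)/(99/4) = 10016/71775
  n = 4: D(4) = 4(4 + 21/4) = 37; numerator = 4(10016/71775) + 3(278/725) = 24526/14355; a_4 = (24526/14355)/(37) = 24526/531135

r = 9/4; a_0 = 1; a_1 = 16/25; a_2 = 278/725; a_3 = 10016/71775; a_4 = 24526/531135


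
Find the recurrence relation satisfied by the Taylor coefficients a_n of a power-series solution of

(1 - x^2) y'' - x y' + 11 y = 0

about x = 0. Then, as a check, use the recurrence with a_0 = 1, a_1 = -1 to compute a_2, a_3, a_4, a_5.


Substitute y = sum_n a_n x^n.
(1 - 1 x^2) y'' contributes (n+2)(n+1) a_{n+2} - n(n-1) a_n at x^n.
-x y'(x) contributes -n a_n at x^n.
11 y(x) contributes 11 a_n at x^n.
Matching x^n: (n+2)(n+1) a_{n+2} + (-n(n-1) - n + 11) a_n = 0.
Thus a_{n+2} = (n(n-1) + n - 11) / ((n+1)(n+2)) * a_n.

Check with a_0 = 1, a_1 = -1 (apply the recurrence for n = 0, 1, 2, 3): a_0 = 1, a_1 = -1, a_2 = -11/2, a_3 = 5/3, a_4 = 77/24, a_5 = -1/6.

a_(n+2) = (n(n-1) + n - 11) / ((n+1)(n+2)) * a_n; check: a_0 = 1, a_1 = -1, a_2 = -11/2, a_3 = 5/3, a_4 = 77/24, a_5 = -1/6


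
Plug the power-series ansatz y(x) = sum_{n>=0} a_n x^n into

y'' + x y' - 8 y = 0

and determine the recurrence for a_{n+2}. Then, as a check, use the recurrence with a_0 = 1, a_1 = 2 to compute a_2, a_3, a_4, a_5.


Substitute y = sum_n a_n x^n.
y''(x) has coefficient (n+2)(n+1) a_{n+2} at x^n;
x y'(x) has coefficient n a_n at x^n (shift);
-8 y(x) has coefficient -8 a_n at x^n.
Matching x^n: (n+2)(n+1) a_{n+2} + (n - 8) a_n = 0.
Thus a_{n+2} = (-n + 8) / ((n+1)(n+2)) * a_n.

Check with a_0 = 1, a_1 = 2 (apply the recurrence for n = 0, 1, 2, 3): a_0 = 1, a_1 = 2, a_2 = 4, a_3 = 7/3, a_4 = 2, a_5 = 7/12.

a_(n+2) = (-n + 8) / ((n+1)(n+2)) * a_n; check: a_0 = 1, a_1 = 2, a_2 = 4, a_3 = 7/3, a_4 = 2, a_5 = 7/12


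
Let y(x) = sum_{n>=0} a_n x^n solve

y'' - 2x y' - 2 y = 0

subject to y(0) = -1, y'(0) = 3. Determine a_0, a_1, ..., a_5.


Ansatz: y(x) = sum_{n>=0} a_n x^n, so y'(x) = sum_{n>=1} n a_n x^(n-1) and y''(x) = sum_{n>=2} n(n-1) a_n x^(n-2).
Substitute into P(x) y'' + Q(x) y' + R(x) y = 0 with P(x) = 1, Q(x) = -2x, R(x) = -2, and match powers of x.
Initial conditions: a_0 = -1, a_1 = 3.
Setting the coefficient of each power of x to zero and solving order by order (substituting the coefficients already found):
  x^0: 2 a_2 - 2 a_0 = 0  ->  2 a_2 = 2 a_0 = -2  ->  a_2 = -1
  x^1: 6 a_3 - 4 a_1 = 0  ->  6 a_3 = 4 a_1 = 12  ->  a_3 = 2
  x^2: 12 a_4 - 6 a_2 = 0  ->  12 a_4 = 6 a_2 = -6  ->  a_4 = -1/2
  x^3: 20 a_5 - 8 a_3 = 0  ->  20 a_5 = 8 a_3 = 16  ->  a_5 = 4/5
Truncated series: y(x) = -1 + 3 x - x^2 + 2 x^3 - (1/2) x^4 + (4/5) x^5 + O(x^6).

a_0 = -1; a_1 = 3; a_2 = -1; a_3 = 2; a_4 = -1/2; a_5 = 4/5


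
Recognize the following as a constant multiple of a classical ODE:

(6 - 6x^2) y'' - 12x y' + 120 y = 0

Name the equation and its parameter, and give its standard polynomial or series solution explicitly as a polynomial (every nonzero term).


All three coefficients share the factor 6; dividing through by 6 gives  (1 - x^2) y'' - 2x y' + 20 y = 0.
This matches the Legendre equation (1 - x^2) y'' - 2x y' + n(n+1) y = 0 (note the -2x y' term) with n(n+1) = 20, so n = 4; the polynomial solution is P_4(x).
With y = sum_k a_k x^k, matching x^k gives (k+2)(k+1) a_{k+2} = [k(k+1) - n(n+1)] a_k = (k - 4)(k + 5) a_k. The right side vanishes at k = 4, so the series with the parity of 4 terminates at degree 4.
Standard normalization (P_n(1) = 1): leading coefficient (2n)!/(2^n (n!)^2) = 40320/(16*576) = 35/8, so a_4 = 35/8. Work downward with a_k = (k+1)(k+2) a_{k+2} / ((k - 4)(k + 5)):
  a_2 = (3)(4)(35/8) / ((2 - 4)(2 + 5)) = (105/2)/(-14) = -15/4
  a_0 = (1)(2)(-15/4) / ((0 - 4)(0 + 5)) = (-15/2)/(-20) = 3/8
Hence P_4(x) = 35 x^4/8 - 15 x^2/4 + 3/8.

P_4(x); series = 35 x^4/8 - 15 x^2/4 + 3/8


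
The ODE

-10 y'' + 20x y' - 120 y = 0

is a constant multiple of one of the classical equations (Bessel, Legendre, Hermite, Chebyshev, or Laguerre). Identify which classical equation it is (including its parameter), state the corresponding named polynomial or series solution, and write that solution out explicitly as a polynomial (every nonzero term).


All three coefficients share the factor -10; dividing through by -10 gives  y'' - 2x y' + 12 y = 0.
This matches the Hermite equation y'' - 2x y' + 2n y = 0 with 2n = 12, so n = 6; the polynomial solution is H_6(x).
With y = sum_k a_k x^k, matching x^k gives (k+2)(k+1) a_{k+2} = 2(k - n) a_k = 2(k - 6) a_k. The right side vanishes at k = 6, so the series with the parity of 6 terminates at degree 6.
Standard normalization: leading coefficient of H_n is 2^n, so a_6 = 2^6 = 64. Work downward with a_k = (k+1)(k+2) a_{k+2} / (2(k - n)):
  a_4 = (5)(6)(64) / (2(4 - 6)) = 1920/(-4) = -480
  a_2 = (3)(4)(-480) / (2(2 - 6)) = -5760/(-8) = 720
  a_0 = (1)(2)(720) / (2(0 - 6)) = 1440/(-12) = -120
Hence H_6(x) = 64 x^6 - 480 x^4 + 720 x^2 - 120.

H_6(x); series = 64 x^6 - 480 x^4 + 720 x^2 - 120


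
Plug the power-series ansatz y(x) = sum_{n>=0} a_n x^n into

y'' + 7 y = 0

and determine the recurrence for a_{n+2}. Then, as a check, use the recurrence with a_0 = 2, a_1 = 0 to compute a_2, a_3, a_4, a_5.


Substitute y = sum_n a_n x^n into y'' + (const) y = 0.
y''(x) = sum_{n>=0} (n+2)(n+1) a_{n+2} x^n.
The ODE becomes sum_n [(n+2)(n+1) a_{n+2} + 7 a_n] x^n = 0.
Setting each coefficient to zero gives the recurrence:
  (n+2)(n+1) a_{n+2} + 7 a_n = 0,
  a_{n+2} = -7 / ((n+1)(n+2)) a_n.

Check with a_0 = 2, a_1 = 0 (apply the recurrence for n = 0, 1, 2, 3): a_0 = 2, a_1 = 0, a_2 = -7, a_3 = 0, a_4 = 49/12, a_5 = 0.

a_{n+2} = -7/((n+1)(n+2)) * a_n; check: a_0 = 2, a_1 = 0, a_2 = -7, a_3 = 0, a_4 = 49/12, a_5 = 0


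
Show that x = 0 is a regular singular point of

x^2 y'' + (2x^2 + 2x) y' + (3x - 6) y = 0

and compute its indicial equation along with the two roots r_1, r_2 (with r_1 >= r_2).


Divide by x^2 to reach normal form y'' + P_1(x) y' + P_2(x) y = 0 with P_1(x) = 2 + 2/x and P_2(x) = 3/x - 6/x^2.
x = 0 is a singular point because the y'-coefficient 2 + 2/x has a pole at x = 0 and the y-coefficient 3/x - 6/x^2 has a pole at x = 0.
It is a regular singular point because x P_1(x) = p(x) = 2x + 2 and x^2 P_2(x) = q(x) = 3x - 6 are polynomials, hence analytic at x = 0.
p(0) = 2,  q(0) = -6.
Indicial equation: r(r-1) + p(0) r + q(0) = 0, i.e. r^2 + (p(0) - 1) r + q(0) = 0, i.e. r^2 + 1 r - 6 = 0.
Discriminant: (1)^2 - 4(-6) = 25, so r = (-1 ± 5)/2.
Solving: r_1 = 2, r_2 = -3.

indicial: r^2 + 1 r - 6 = 0; roots r_1 = 2, r_2 = -3


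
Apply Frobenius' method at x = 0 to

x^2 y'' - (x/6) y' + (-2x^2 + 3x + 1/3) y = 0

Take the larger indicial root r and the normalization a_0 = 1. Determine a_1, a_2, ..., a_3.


Write in Frobenius form y'' + (p(x)/x) y' + (q(x)/x^2) y = 0:
  p(x) = -1/6,  q(x) = -2x^2 + 3x + 1/3.
Indicial equation: r(r-1) + (-1/6) r + (1/3) = 0 -> roots r_1 = 2/3, r_2 = 1/2.
Take r = r_1 = 2/3. Let y(x) = x^r sum_{n>=0} a_n x^n with a_0 = 1.
Substitute y = x^r sum a_n x^n and match x^{r+n}. The recurrence is
  D(n) a_n + 3 a_{n-1} - 2 a_{n-2} = 0,  where D(n) = (r+n)(r+n-1) + (-1/6)(r+n) + (1/3).
  a_n = [-3 a_{n-1} + 2 a_{n-2}] / D(n).
Since the indicial polynomial factors as (r - r_1)(r - r_2), D(n) = (r_1 + n - r_1)(r_1 + n - r_2) = n(n + 1/6).
Evaluating step by step (a_0 = 1):
  n = 1: D(1) = 1(1 + 1/6) = 7/6; numerator = -3(1) = -3; a_1 = (-3)/(7/6) = -18/7
  n = 2: D(2) = 2(2 + 1/6) = 13/3; numerator = -3(-18/7) + 2(1) = 68/7; a_2 = (68/7)/(13/3) = 204/91
  n = 3: D(3) = 3(3 + 1/6) = 19/2; numerator = -3(204/91) + 2(-18/7) = -1080/91; a_3 = (-1080/91)/(19/2) = -2160/1729

r = 2/3; a_0 = 1; a_1 = -18/7; a_2 = 204/91; a_3 = -2160/1729


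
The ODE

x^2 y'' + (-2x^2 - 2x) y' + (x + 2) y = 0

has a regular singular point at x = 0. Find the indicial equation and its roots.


Divide by x^2 to reach normal form y'' + P_1(x) y' + P_2(x) y = 0 with P_1(x) = -2 - 2/x and P_2(x) = 1/x + 2/x^2.
x = 0 is a singular point because the y'-coefficient -2 - 2/x has a pole at x = 0 and the y-coefficient 1/x + 2/x^2 has a pole at x = 0.
It is a regular singular point because x P_1(x) = p(x) = -2x - 2 and x^2 P_2(x) = q(x) = x + 2 are polynomials, hence analytic at x = 0.
p(0) = -2,  q(0) = 2.
Indicial equation: r(r-1) + p(0) r + q(0) = 0, i.e. r^2 + (p(0) - 1) r + q(0) = 0, i.e. r^2 - 3 r + 2 = 0.
Discriminant: (-3)^2 - 4(2) = 1, so r = (3 ± 1)/2.
Solving: r_1 = 2, r_2 = 1.

indicial: r^2 - 3 r + 2 = 0; roots r_1 = 2, r_2 = 1


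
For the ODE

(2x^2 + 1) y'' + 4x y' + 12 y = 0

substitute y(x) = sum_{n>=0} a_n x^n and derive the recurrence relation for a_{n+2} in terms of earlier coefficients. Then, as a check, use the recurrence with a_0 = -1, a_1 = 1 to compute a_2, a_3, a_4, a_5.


Substitute y = sum_n a_n x^n.
(1 + 2 x^2) y'' contributes (n+2)(n+1) a_{n+2} + 2 n(n-1) a_n at x^n.
4 x y'(x) contributes 4 n a_n at x^n.
12 y(x) contributes 12 a_n at x^n.
Matching x^n: (n+2)(n+1) a_{n+2} + (2 n(n-1) + 4 n + 12) a_n = 0.
Thus a_{n+2} = (-2 n(n-1) - 4 n - 12) / ((n+1)(n+2)) * a_n.

Check with a_0 = -1, a_1 = 1 (apply the recurrence for n = 0, 1, 2, 3): a_0 = -1, a_1 = 1, a_2 = 6, a_3 = -8/3, a_4 = -12, a_5 = 24/5.

a_(n+2) = (-2 n(n-1) - 4 n - 12) / ((n+1)(n+2)) * a_n; check: a_0 = -1, a_1 = 1, a_2 = 6, a_3 = -8/3, a_4 = -12, a_5 = 24/5


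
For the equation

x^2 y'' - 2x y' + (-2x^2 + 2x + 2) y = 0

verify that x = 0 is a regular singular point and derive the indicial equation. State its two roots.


Divide by x^2 to reach normal form y'' + P_1(x) y' + P_2(x) y = 0 with P_1(x) = -2/x and P_2(x) = -2 + 2/x + 2/x^2.
x = 0 is a singular point because the y'-coefficient -2/x has a pole at x = 0 and the y-coefficient -2 + 2/x + 2/x^2 has a pole at x = 0.
It is a regular singular point because x P_1(x) = p(x) = -2 and x^2 P_2(x) = q(x) = -2x^2 + 2x + 2 are polynomials, hence analytic at x = 0.
p(0) = -2,  q(0) = 2.
Indicial equation: r(r-1) + p(0) r + q(0) = 0, i.e. r^2 + (p(0) - 1) r + q(0) = 0, i.e. r^2 - 3 r + 2 = 0.
Discriminant: (-3)^2 - 4(2) = 1, so r = (3 ± 1)/2.
Solving: r_1 = 2, r_2 = 1.

indicial: r^2 - 3 r + 2 = 0; roots r_1 = 2, r_2 = 1


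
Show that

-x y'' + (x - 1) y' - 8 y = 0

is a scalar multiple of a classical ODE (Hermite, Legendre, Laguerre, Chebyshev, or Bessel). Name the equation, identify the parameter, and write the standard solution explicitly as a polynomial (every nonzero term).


All three coefficients share the factor -1; dividing through by -1 gives  x y'' + (1 - x) y' + 8 y = 0.
This matches the Laguerre equation x y'' + (1 - x) y' + n y = 0 with n = 8; the polynomial solution is L_8(x).
With y = sum_k a_k x^k, matching x^k gives (k+1)k a_{k+1} + (k+1) a_{k+1} - k a_k + n a_k = 0, i.e. (k+1)^2 a_{k+1} = (k - n) a_k = (k - 8) a_k. The right side vanishes at k = 8, so the series terminates at degree 8.
Standard normalization L_n(0) = 1 gives a_0 = 1. Work upward with a_{k+1} = (k - 8) a_k / (k+1)^2:
  a_1 = (0 - 8)(1) / 1^2 = -8/1 = -8
  a_2 = (1 - 8)(-8) / 2^2 = 56/4 = 14
  a_3 = (2 - 8)(14) / 3^2 = -84/9 = -28/3
  a_4 = (3 - 8)(-28/3) / 4^2 = (140/3)/16 = 35/12
  a_5 = (4 - 8)(35/12) / 5^2 = (-35/3)/25 = -7/15
  a_6 = (5 - 8)(-7/15) / 6^2 = (7/5)/36 = 7/180
  a_7 = (6 - 8)(7/180) / 7^2 = (-7/90)/49 = -1/630
  a_8 = (7 - 8)(-1/630) / 8^2 = (1/630)/64 = 1/40320
Hence L_8(x) = x^8/40320 - x^7/630 + 7 x^6/180 - 7 x^5/15 + 35 x^4/12 - 28 x^3/3 + 14 x^2 - 8 x + 1.

L_8(x); series = x^8/40320 - x^7/630 + 7 x^6/180 - 7 x^5/15 + 35 x^4/12 - 28 x^3/3 + 14 x^2 - 8 x + 1


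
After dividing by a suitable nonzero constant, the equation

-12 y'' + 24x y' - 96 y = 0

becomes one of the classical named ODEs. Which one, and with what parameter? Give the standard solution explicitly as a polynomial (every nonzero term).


All three coefficients share the factor -12; dividing through by -12 gives  y'' - 2x y' + 8 y = 0.
This matches the Hermite equation y'' - 2x y' + 2n y = 0 with 2n = 8, so n = 4; the polynomial solution is H_4(x).
With y = sum_k a_k x^k, matching x^k gives (k+2)(k+1) a_{k+2} = 2(k - n) a_k = 2(k - 4) a_k. The right side vanishes at k = 4, so the series with the parity of 4 terminates at degree 4.
Standard normalization: leading coefficient of H_n is 2^n, so a_4 = 2^4 = 16. Work downward with a_k = (k+1)(k+2) a_{k+2} / (2(k - n)):
  a_2 = (3)(4)(16) / (2(2 - 4)) = 192/(-4) = -48
  a_0 = (1)(2)(-48) / (2(0 - 4)) = -96/(-8) = 12
Hence H_4(x) = 16 x^4 - 48 x^2 + 12.

H_4(x); series = 16 x^4 - 48 x^2 + 12


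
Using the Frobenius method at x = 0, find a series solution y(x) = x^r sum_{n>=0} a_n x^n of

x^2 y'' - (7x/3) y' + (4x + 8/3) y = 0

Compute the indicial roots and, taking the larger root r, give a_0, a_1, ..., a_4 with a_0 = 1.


Write in Frobenius form y'' + (p(x)/x) y' + (q(x)/x^2) y = 0:
  p(x) = -7/3,  q(x) = 4x + 8/3.
Indicial equation: r(r-1) + (-7/3) r + (8/3) = 0 -> roots r_1 = 2, r_2 = 4/3.
Take r = r_1 = 2. Let y(x) = x^r sum_{n>=0} a_n x^n with a_0 = 1.
Substitute y = x^r sum a_n x^n and match x^{r+n}. The recurrence is
  D(n) a_n + 4 a_{n-1} = 0,  where D(n) = (r+n)(r+n-1) + (-7/3)(r+n) + (8/3).
  a_n = -4 / D(n) * a_{n-1}.
Since the indicial polynomial factors as (r - r_1)(r - r_2), D(n) = (r_1 + n - r_1)(r_1 + n - r_2) = n(n + 2/3).
Evaluating step by step (a_0 = 1):
  n = 1: D(1) = 1(1 + 2/3) = 5/3; numerator = -4(1) = -4; a_1 = (-4)/(5/3) = -12/5
  n = 2: D(2) = 2(2 + 2/3) = 16/3; numerator = -4(-12/5) = 48/5; a_2 = (48/5)/(16/3) = 9/5
  n = 3: D(3) = 3(3 + 2/3) = 11; numerator = -4(9/5) = -36/5; a_3 = (-36/5)/(11) = -36/55
  n = 4: D(4) = 4(4 + 2/3) = 56/3; numerator = -4(-36/55) = 144/55; a_4 = (144/55)/(56/3) = 54/385

r = 2; a_0 = 1; a_1 = -12/5; a_2 = 9/5; a_3 = -36/55; a_4 = 54/385


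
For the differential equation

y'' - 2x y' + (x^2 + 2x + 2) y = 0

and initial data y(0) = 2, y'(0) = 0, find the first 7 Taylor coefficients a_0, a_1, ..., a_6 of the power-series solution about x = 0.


Ansatz: y(x) = sum_{n>=0} a_n x^n, so y'(x) = sum_{n>=1} n a_n x^(n-1) and y''(x) = sum_{n>=2} n(n-1) a_n x^(n-2).
Substitute into P(x) y'' + Q(x) y' + R(x) y = 0 with P(x) = 1, Q(x) = -2x, R(x) = x^2 + 2x + 2, and match powers of x.
Initial conditions: a_0 = 2, a_1 = 0.
Setting the coefficient of each power of x to zero and solving order by order (substituting the coefficients already found):
  x^0: 2 a_2 + 2 a_0 = 0  ->  2 a_2 = -2 a_0 = -4  ->  a_2 = -2
  x^1: 6 a_3 + 2 a_0 = 0  ->  6 a_3 = -2 a_0 = -4  ->  a_3 = -2/3
  x^2: 12 a_4 - 2 a_2 + 2 a_1 + a_0 = 0  ->  12 a_4 = 2 a_2 - 2 a_1 - a_0 = -6  ->  a_4 = -1/2
  x^3: 20 a_5 - 4 a_3 + 2 a_2 + a_1 = 0  ->  20 a_5 = 4 a_3 - 2 a_2 - a_1 = 4/3  ->  a_5 = 1/15
  x^4: 30 a_6 - 6 a_4 + 2 a_3 + a_2 = 0  ->  30 a_6 = 6 a_4 - 2 a_3 - a_2 = 1/3  ->  a_6 = 1/90
Truncated series: y(x) = 2 - 2 x^2 - (2/3) x^3 - (1/2) x^4 + (1/15) x^5 + (1/90) x^6 + O(x^7).

a_0 = 2; a_1 = 0; a_2 = -2; a_3 = -2/3; a_4 = -1/2; a_5 = 1/15; a_6 = 1/90


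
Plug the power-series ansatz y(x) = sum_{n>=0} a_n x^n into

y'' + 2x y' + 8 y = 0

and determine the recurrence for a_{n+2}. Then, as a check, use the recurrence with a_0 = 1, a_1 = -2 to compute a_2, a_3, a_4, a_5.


Substitute y = sum_n a_n x^n.
y''(x) has coefficient (n+2)(n+1) a_{n+2} at x^n;
2 x y'(x) has coefficient 2 n a_n at x^n (shift);
8 y(x) has coefficient 8 a_n at x^n.
Matching x^n: (n+2)(n+1) a_{n+2} + (2n + 8) a_n = 0.
Thus a_{n+2} = (-2n - 8) / ((n+1)(n+2)) * a_n.

Check with a_0 = 1, a_1 = -2 (apply the recurrence for n = 0, 1, 2, 3): a_0 = 1, a_1 = -2, a_2 = -4, a_3 = 10/3, a_4 = 4, a_5 = -7/3.

a_(n+2) = (-2n - 8) / ((n+1)(n+2)) * a_n; check: a_0 = 1, a_1 = -2, a_2 = -4, a_3 = 10/3, a_4 = 4, a_5 = -7/3


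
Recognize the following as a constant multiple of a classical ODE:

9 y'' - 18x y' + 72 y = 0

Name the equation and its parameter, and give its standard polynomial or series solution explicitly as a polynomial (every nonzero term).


All three coefficients share the factor 9; dividing through by 9 gives  y'' - 2x y' + 8 y = 0.
This matches the Hermite equation y'' - 2x y' + 2n y = 0 with 2n = 8, so n = 4; the polynomial solution is H_4(x).
With y = sum_k a_k x^k, matching x^k gives (k+2)(k+1) a_{k+2} = 2(k - n) a_k = 2(k - 4) a_k. The right side vanishes at k = 4, so the series with the parity of 4 terminates at degree 4.
Standard normalization: leading coefficient of H_n is 2^n, so a_4 = 2^4 = 16. Work downward with a_k = (k+1)(k+2) a_{k+2} / (2(k - n)):
  a_2 = (3)(4)(16) / (2(2 - 4)) = 192/(-4) = -48
  a_0 = (1)(2)(-48) / (2(0 - 4)) = -96/(-8) = 12
Hence H_4(x) = 16 x^4 - 48 x^2 + 12.

H_4(x); series = 16 x^4 - 48 x^2 + 12


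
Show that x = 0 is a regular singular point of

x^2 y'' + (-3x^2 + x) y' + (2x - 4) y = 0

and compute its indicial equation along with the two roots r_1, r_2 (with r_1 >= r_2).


Divide by x^2 to reach normal form y'' + P_1(x) y' + P_2(x) y = 0 with P_1(x) = -3 + 1/x and P_2(x) = 2/x - 4/x^2.
x = 0 is a singular point because the y'-coefficient -3 + 1/x has a pole at x = 0 and the y-coefficient 2/x - 4/x^2 has a pole at x = 0.
It is a regular singular point because x P_1(x) = p(x) = 1 - 3x and x^2 P_2(x) = q(x) = 2x - 4 are polynomials, hence analytic at x = 0.
p(0) = 1,  q(0) = -4.
Indicial equation: r(r-1) + p(0) r + q(0) = 0, i.e. r^2 + (p(0) - 1) r + q(0) = 0, i.e. r^2 - 4 = 0.
Discriminant: (0)^2 - 4(-4) = 16, so r = (0 ± 4)/2.
Solving: r_1 = 2, r_2 = -2.

indicial: r^2 - 4 = 0; roots r_1 = 2, r_2 = -2
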